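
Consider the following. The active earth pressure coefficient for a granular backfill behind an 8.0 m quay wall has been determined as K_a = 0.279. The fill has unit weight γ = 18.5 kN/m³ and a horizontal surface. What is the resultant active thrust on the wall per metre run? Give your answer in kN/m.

165 kN/m

P = ½ K_a γ H² = 0.5 × 0.279 × 18.5 × 8.0² = 165.2 kN/m.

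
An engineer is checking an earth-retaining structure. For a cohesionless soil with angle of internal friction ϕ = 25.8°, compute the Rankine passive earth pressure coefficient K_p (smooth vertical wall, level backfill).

2.54

K_p = (1 + sin φ)/(1 − sin φ) = tan²(45° + 25.8°/2) = 2.541.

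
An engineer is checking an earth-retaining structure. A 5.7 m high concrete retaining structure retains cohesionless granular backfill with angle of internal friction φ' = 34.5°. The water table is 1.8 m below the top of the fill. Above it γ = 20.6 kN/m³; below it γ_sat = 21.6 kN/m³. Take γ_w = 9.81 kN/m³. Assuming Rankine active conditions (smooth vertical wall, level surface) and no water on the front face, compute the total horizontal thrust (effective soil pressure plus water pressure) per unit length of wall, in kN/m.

K_a = tan²(45° − φ/2) = 0.2768.
γ' = 21.6 − 9.81 = 11.79 kN/m³. Depth below WT = 3.9 m.
σ'_h at WT = K_a γ d_w = 10.26 kPa; at base = 10.26 + K_a γ' × 3.9 = 22.99 kPa.
P₁ (0–1.8 m) = ½×10.26×1.8 = 9.238. P₂ (1.8–5.7 m) = ½(10.26+22.99)×3.9 = 64.85.
P_w = ½ γ_w h₂² = 0.5×9.81×3.9² = 74.61. Total = 9.238+64.85+74.61 = 148.7 kN/m.

149 kN/m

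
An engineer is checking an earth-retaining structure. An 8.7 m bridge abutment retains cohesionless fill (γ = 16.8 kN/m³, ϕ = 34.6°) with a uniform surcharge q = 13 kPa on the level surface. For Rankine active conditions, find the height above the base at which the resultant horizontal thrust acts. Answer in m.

K_a = 0.2756.
Triangular part P₁ = ½K_aγH² = 175.2 at H/3 = 2.900 m; rectangular part P₂ = K_a q H = 31.17 at H/2 = 4.350 m.
ȳ = (P₁·2.900 + P₂·4.350)/(P₁+P₂) = 3.119 m.

3.12 m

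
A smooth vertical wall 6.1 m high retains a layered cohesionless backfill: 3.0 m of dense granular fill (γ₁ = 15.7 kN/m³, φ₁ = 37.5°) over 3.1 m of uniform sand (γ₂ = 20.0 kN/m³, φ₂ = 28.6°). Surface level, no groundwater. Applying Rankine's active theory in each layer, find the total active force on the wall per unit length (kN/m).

K_a1 = tan²(45°−37.5°/2) = 0.2432; K_a2 = tan²(45°−28.6°/2) = 0.3525.
Layer 1: σ at base = K_a1 γ₁ h₁ = 11.45 kPa; P₁ = ½×11.45×3.0 = 17.18.
Layer 2: σ_v at top = γ₁h₁ = 47.10; σ_h top = K_a2×47.10 = 16.60; σ_h base = K_a2×(47.10+20.0×3.1) = 38.46.
P₂ = ½(16.60+38.46)×3.1 = 85.36. Total P_a = 17.18+85.36 = 102.5 kN/m.

103 kN/m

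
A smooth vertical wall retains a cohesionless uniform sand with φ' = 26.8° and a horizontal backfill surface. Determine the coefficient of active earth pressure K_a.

K_a = (1 − sin φ)/(1 + sin φ) = (1 − sin 26.8°)/(1 + sin 26.8°) = 0.3785.

0.378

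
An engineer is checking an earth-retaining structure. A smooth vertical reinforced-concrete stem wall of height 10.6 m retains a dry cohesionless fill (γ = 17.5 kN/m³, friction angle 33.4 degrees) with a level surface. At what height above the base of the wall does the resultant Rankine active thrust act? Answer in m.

K_a = 0.2899.
The pressure distribution is triangular, so the resultant acts at H/3 above the base = 10.6/3 = 3.533 m.

3.53 m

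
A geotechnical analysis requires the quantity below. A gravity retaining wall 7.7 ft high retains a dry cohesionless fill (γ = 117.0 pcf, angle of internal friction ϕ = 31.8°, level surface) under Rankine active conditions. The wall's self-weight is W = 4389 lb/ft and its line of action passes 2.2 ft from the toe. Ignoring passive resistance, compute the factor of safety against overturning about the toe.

K_a = tan²(45° − 31.8°/2) = 0.3098.
P_a = ½K_aγH² = 0.5×0.3098×117.0×7.7² = 1075 lb/ft, acting at H/3 = 2.567 ft above the base.
Overturning moment M_o = P_a × H/3 = 1075 × 2.567 = 2758.
Resisting moment M_r = W × 2.2 = 4389 × 2.2 = 9656.
FS_overturning = M_r/M_o = 9656/2758 = 3.501.

3.50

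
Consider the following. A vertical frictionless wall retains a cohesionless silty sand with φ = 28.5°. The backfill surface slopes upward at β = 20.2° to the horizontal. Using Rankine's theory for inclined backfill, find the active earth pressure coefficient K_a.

0.451

K_a = cos β · (cos β − √(cos²β − cos²φ)) / (cos β + √(cos²β − cos²φ)).
cos β = 0.9385, cos φ = 0.8788, √(cos²β − cos²φ) = 0.3293.
K_a = 0.9385 × (0.9385 − 0.3293)/(0.9385 + 0.3293) = 0.4509.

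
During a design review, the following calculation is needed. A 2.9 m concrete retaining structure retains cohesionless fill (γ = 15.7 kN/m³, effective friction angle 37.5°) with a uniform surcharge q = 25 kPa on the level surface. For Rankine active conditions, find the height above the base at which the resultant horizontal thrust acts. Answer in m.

K_a = 0.2432.
Triangular part P₁ = ½K_aγH² = 16.06 at H/3 = 0.9667 m; rectangular part P₂ = K_a q H = 17.63 at H/2 = 1.450 m.
ȳ = (P₁·0.9667 + P₂·1.450)/(P₁+P₂) = 1.220 m.

1.22 m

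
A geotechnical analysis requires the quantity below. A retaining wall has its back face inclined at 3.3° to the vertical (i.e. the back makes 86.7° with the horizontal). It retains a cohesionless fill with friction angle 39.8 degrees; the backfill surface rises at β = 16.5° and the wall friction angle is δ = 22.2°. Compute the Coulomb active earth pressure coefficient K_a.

0.270

K_a = sin²(α+φ) / [sin²α · sin(α−δ) · (1 + √{sin(φ+δ)sin(φ−β) / (sin(α−δ)sin(α+β))})²].
With α = 86.7°, φ = 39.8°, δ = 22.2°, β = 16.5°: K_a = 0.2702.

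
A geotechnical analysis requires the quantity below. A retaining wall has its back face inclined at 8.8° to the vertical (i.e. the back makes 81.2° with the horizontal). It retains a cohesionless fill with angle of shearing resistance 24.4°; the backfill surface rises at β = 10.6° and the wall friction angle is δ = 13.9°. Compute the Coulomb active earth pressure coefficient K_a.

0.525

K_a = sin²(α+φ) / [sin²α · sin(α−δ) · (1 + √{sin(φ+δ)sin(φ−β) / (sin(α−δ)sin(α+β))})²].
With α = 81.2°, φ = 24.4°, δ = 13.9°, β = 10.6°: K_a = 0.5250.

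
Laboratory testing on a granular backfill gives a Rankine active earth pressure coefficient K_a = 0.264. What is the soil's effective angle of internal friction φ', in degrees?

K_a = tan²(45° − φ/2) ⇒ 45° − φ/2 = arctan(√0.264) = 27.19°.
φ = 2(45° − 27.19°) = 35.61°.

35.6°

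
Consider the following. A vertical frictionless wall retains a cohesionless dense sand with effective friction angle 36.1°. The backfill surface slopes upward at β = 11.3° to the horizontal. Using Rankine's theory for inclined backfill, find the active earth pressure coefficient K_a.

0.271

K_a = cos β · (cos β − √(cos²β − cos²φ)) / (cos β + √(cos²β − cos²φ)).
cos β = 0.9806, cos φ = 0.8080, √(cos²β − cos²φ) = 0.5557.
K_a = 0.9806 × (0.9806 − 0.5557)/(0.9806 + 0.5557) = 0.2713.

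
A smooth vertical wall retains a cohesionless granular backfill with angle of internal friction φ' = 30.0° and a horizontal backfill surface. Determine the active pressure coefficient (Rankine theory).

0.333

K_a = tan²(45° − φ/2) = tan²(30.00°) = 0.3333.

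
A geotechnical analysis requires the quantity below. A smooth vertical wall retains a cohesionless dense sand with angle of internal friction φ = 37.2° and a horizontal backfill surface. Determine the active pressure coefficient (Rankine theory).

0.246

K_a = (1 − sin φ)/(1 + sin φ) = (1 − sin 37.2°)/(1 + sin 37.2°) = 0.2464.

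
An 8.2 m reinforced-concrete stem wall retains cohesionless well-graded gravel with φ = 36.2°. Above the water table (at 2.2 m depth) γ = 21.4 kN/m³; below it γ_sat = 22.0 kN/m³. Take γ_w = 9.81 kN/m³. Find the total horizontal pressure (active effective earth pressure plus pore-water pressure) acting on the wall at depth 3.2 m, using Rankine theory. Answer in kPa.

K_a = (1 − sin φ)/(1 + sin φ) = 0.2574.
γ' = 22.0 − 9.81 = 12.19 kN/m³.
Effective vertical stress at 3.2 m: σ'_v = 21.4×2.2 + 12.19×1.00 = 59.27 kPa.
σ'_h = K_a σ'_v = 0.2574 × 59.27 = 15.26 kPa; u = γ_w × 1.00 = 9.810 kPa.
Total σ_h = 15.26 + 9.810 = 25.07 kPa.

25.1 kPa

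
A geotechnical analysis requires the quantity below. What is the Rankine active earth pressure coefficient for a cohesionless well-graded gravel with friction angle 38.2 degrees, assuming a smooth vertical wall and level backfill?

0.236

K_a = tan²(45° − φ/2) = tan²(25.90°) = 0.2358.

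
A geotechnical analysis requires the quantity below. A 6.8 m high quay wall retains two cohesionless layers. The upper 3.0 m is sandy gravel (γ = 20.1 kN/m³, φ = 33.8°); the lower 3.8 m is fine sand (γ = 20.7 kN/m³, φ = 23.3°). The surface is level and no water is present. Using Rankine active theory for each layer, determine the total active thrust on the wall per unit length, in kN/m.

K_a1 = tan²(45°−33.8°/2) = 0.2851; K_a2 = tan²(45°−23.3°/2) = 0.4331.
Layer 1: σ at base = K_a1 γ₁ h₁ = 17.19 kPa; P₁ = ½×17.19×3.0 = 25.79.
Layer 2: σ_v at top = γ₁h₁ = 60.30; σ_h top = K_a2×60.30 = 26.12; σ_h base = K_a2×(60.30+20.7×3.8) = 60.19.
P₂ = ½(26.12+60.19)×3.8 = 164.0. Total P_a = 25.79+164.0 = 189.8 kN/m.

190 kN/m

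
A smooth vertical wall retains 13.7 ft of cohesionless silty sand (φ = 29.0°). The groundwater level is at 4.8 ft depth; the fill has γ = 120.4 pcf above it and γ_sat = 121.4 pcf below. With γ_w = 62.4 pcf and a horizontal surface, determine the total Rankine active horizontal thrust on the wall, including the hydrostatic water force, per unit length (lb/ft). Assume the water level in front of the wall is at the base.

5550 lb/ft

K_a = tan²(45° − φ/2) = 0.3470.
γ' = 121.4 − 62.4 = 59.00 pcf. Depth below WT = 8.9 ft.
σ'_h at WT = K_a γ d_w = 200.5 psf; at base = 200.5 + K_a γ' × 8.9 = 382.7 psf.
P₁ (0–4.8 ft) = ½×200.5×4.8 = 481.3. P₂ (4.8–13.7 ft) = ½(200.5+382.7)×8.9 = 2595.
P_w = ½ γ_w h₂² = 0.5×62.4×8.9² = 2471. Total = 481.3+2595+2471 = 5548 lb/ft.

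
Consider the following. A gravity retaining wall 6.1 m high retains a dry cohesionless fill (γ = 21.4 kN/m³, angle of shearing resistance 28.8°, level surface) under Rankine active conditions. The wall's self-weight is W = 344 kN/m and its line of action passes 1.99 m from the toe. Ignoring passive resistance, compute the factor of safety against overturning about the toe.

K_a = tan²(45° − 28.8°/2) = 0.3498.
P_a = ½K_aγH² = 0.5×0.3498×21.4×6.1² = 139.3 kN/m, acting at H/3 = 2.033 m above the base.
Overturning moment M_o = P_a × H/3 = 139.3 × 2.033 = 283.1.
Resisting moment M_r = W × 1.99 = 344 × 1.99 = 684.6.
FS_overturning = M_r/M_o = 684.6/283.1 = 2.418.

2.42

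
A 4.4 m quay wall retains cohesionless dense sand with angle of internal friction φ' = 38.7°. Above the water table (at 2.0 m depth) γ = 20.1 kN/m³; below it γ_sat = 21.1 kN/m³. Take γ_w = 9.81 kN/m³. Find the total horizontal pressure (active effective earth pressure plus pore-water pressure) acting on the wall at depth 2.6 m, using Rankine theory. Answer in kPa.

16.7 kPa

K_a = (1 − sin φ)/(1 + sin φ) = 0.2306.
γ' = 21.1 − 9.81 = 11.29 kN/m³.
Effective vertical stress at 2.6 m: σ'_v = 20.1×2.0 + 11.29×0.600 = 46.97 kPa.
σ'_h = K_a σ'_v = 0.2306 × 46.97 = 10.83 kPa; u = γ_w × 0.600 = 5.886 kPa.
Total σ_h = 10.83 + 5.886 = 16.72 kPa.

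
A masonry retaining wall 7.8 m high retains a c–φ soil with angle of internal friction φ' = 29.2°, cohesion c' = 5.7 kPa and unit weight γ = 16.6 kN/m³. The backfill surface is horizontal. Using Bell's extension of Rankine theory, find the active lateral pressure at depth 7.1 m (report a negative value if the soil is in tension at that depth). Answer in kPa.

33.9 kPa

K_a = (1 − sin φ)/(1 + sin φ) = 0.3442.
σ_a = K_a γ z − 2c√K_a = 0.3442×16.6×7.1 − 2×5.7×0.5867 = 33.88 kPa.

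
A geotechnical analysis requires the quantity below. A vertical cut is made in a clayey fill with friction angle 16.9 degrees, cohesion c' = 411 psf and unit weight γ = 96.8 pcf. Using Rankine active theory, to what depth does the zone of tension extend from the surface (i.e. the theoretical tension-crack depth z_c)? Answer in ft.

11.5 ft

K_a = tan²(45° − 16.9°/2) = 0.5495; √K_a = 0.7413.
The active pressure is zero where K_a γ z = 2c√K_a, so z_c = 2c/(γ√K_a) = 2×411/(96.8×0.7413) = 11.46 ft.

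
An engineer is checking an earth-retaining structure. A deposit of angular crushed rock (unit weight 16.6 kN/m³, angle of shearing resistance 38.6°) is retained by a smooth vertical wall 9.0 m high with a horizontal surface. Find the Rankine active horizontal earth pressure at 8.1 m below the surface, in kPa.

31.1 kPa

K_a = (1 − sin φ)/(1 + sin φ) = 0.2316.
σ_h = K_a γ z = 0.2316 × 16.6 × 8.1 = 31.14 kPa.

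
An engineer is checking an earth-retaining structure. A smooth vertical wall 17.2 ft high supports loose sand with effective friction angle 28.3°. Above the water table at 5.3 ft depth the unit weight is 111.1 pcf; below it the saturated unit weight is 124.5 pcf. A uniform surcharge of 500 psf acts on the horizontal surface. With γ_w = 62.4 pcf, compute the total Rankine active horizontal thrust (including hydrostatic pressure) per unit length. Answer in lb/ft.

K_a = tan²(45° − φ/2) = 0.3568.
γ' = 124.5 − 62.4 = 62.10 pcf. h₂ = H − d_w = 11.9 ft.
σ'_h: at surface K_a·q = 178.4; at WT K_a(q+γd_w) = 388.5; at base K_a(q+γd_w+γ'h₂) = 652.1 psf.
P₁ = ½(178.4+388.5)×5.3 = 1502; P₂ = ½(388.5+652.1)×11.9 = 6191; P_w = ½γ_w h₂² = 4418.
Total = 1502+6191+4418 = 12110 lb/ft.

12100 lb/ft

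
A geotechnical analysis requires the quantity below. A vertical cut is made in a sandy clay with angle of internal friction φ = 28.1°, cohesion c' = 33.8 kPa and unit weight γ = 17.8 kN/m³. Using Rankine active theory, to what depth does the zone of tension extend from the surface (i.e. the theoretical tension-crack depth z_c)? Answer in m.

6.33 m

K_a = tan²(45° − 28.1°/2) = 0.3596; √K_a = 0.5997.
The active pressure is zero where K_a γ z = 2c√K_a, so z_c = 2c/(γ√K_a) = 2×33.8/(17.8×0.5997) = 6.333 m.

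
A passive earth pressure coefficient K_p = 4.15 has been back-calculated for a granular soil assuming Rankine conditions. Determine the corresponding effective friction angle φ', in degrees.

K_p = (1+sin φ)/(1−sin φ) ⇒ sin φ = (K_p − 1)/(K_p + 1) = 0.6117.
φ = arcsin(0.6117) = 37.71°.

37.7°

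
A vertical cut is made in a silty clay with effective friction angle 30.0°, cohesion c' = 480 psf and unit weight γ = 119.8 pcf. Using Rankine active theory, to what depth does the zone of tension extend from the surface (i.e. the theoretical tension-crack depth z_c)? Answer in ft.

13.9 ft

K_a = tan²(45° − 30.0°/2) = 0.3333; √K_a = 0.5774.
The active pressure is zero where K_a γ z = 2c√K_a, so z_c = 2c/(γ√K_a) = 2×480/(119.8×0.5774) = 13.88 ft.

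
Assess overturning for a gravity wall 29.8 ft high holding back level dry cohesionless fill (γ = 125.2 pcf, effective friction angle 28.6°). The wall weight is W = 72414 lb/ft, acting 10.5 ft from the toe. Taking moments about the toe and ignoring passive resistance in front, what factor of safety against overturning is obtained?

K_a = tan²(45° − 28.6°/2) = 0.3525.
P_a = ½K_aγH² = 0.5×0.3525×125.2×29.8² = 19600 lb/ft, acting at H/3 = 9.933 ft above the base.
Overturning moment M_o = P_a × H/3 = 19600 × 9.933 = 194700.
Resisting moment M_r = W × 10.5 = 72414 × 10.5 = 760300.
FS_overturning = M_r/M_o = 760300/194700 = 3.906.

3.91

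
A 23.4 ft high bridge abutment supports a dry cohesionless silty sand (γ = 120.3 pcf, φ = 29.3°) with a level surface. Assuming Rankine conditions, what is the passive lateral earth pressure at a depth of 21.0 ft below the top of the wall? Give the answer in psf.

K_p = (1 + sin φ)/(1 − sin φ) = 2.917.
σ_h = K_p γ z = 2.917 × 120.3 × 21.0 = 7369 psf.

7370 psf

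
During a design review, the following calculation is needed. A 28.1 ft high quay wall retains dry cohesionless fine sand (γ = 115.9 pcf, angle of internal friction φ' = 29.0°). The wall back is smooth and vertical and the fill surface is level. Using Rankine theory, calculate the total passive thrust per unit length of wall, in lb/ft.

132000 lb/ft

K_p = tan²(45° + φ/2) = 2.882.
P_p = ½ K_p γ H² = 0.5 × 2.882 × 115.9 × 28.1² = 131900 lb/ft.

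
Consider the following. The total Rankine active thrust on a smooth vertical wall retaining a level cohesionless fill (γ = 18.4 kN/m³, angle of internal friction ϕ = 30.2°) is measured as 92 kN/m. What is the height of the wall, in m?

K_a = 0.3307. P_a = ½ K_a γ H² ⇒ H = √(2P_a/(K_a γ)).
H = √(2×92/(0.3307×18.4)) = 5.499 m.

5.50 m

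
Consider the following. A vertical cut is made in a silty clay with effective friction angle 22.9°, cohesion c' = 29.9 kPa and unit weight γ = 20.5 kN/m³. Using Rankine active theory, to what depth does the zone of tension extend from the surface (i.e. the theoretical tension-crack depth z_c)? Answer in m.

K_a = tan²(45° − 22.9°/2) = 0.4398; √K_a = 0.6631.
The active pressure is zero where K_a γ z = 2c√K_a, so z_c = 2c/(γ√K_a) = 2×29.9/(20.5×0.6631) = 4.399 m.

4.40 m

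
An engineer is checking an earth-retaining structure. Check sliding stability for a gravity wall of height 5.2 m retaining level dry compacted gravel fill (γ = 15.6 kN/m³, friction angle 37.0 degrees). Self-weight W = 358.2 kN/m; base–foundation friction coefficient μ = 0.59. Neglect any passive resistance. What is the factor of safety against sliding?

4.03

K_a = tan²(45° − 37.0°/2) = 0.2486.
P_a = ½K_aγH² = 0.5×0.2486×15.6×5.2² = 52.43 kN/m, acting at H/3 = 1.733 m above the base.
FS_sliding = μW / P_a = 0.59×358.2 / 52.43 = 4.031.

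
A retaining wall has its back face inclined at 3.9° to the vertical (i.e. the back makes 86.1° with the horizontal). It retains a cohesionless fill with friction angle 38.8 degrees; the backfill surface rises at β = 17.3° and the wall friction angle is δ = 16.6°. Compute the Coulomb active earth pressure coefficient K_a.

K_a = sin²(α+φ) / [sin²α · sin(α−δ) · (1 + √{sin(φ+δ)sin(φ−β) / (sin(α−δ)sin(α+β))})²].
With α = 86.1°, φ = 38.8°, δ = 16.6°, β = 17.3°: K_a = 0.2907.

0.291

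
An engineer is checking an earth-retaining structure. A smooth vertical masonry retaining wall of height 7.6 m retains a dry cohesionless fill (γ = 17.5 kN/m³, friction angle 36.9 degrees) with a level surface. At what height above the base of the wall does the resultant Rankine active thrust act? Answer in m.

K_a = 0.2497.
The pressure distribution is triangular, so the resultant acts at H/3 above the base = 7.6/3 = 2.533 m.

2.53 m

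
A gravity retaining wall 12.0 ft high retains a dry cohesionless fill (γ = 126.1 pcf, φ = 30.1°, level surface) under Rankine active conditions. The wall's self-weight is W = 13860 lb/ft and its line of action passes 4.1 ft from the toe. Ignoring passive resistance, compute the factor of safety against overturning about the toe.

4.71

K_a = tan²(45° − 30.1°/2) = 0.3320.
P_a = ½K_aγH² = 0.5×0.3320×126.1×12.0² = 3014 lb/ft, acting at H/3 = 4.000 ft above the base.
Overturning moment M_o = P_a × H/3 = 3014 × 4.000 = 12060.
Resisting moment M_r = W × 4.1 = 13860 × 4.1 = 56830.
FS_overturning = M_r/M_o = 56830/12060 = 4.713.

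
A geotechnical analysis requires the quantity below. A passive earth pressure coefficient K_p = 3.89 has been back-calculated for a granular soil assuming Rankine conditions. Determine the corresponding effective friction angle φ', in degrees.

36.2°

K_p = (1+sin φ)/(1−sin φ) ⇒ sin φ = (K_p − 1)/(K_p + 1) = 0.5910.
φ = arcsin(0.5910) = 36.23°.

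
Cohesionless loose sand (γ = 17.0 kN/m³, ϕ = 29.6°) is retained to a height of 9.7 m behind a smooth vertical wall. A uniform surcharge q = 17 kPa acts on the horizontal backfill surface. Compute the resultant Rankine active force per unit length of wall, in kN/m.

K_a = tan²(45° − φ/2) = 0.3387.
Soil triangle: ½ K_a γ H² = 0.5×0.3387×17.0×9.7² = 270.9 kN/m.
Surcharge rectangle: K_a q H = 0.3387×17×9.7 = 55.86 kN/m.
Total = 270.9 + 55.86 = 326.8 kN/m.

327 kN/m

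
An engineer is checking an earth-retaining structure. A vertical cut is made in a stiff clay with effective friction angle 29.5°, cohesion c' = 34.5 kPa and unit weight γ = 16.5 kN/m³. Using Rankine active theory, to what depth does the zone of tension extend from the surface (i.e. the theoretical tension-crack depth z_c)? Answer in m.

7.17 m

K_a = tan²(45° − 29.5°/2) = 0.3401; √K_a = 0.5832.
The active pressure is zero where K_a γ z = 2c√K_a, so z_c = 2c/(γ√K_a) = 2×34.5/(16.5×0.5832) = 7.171 m.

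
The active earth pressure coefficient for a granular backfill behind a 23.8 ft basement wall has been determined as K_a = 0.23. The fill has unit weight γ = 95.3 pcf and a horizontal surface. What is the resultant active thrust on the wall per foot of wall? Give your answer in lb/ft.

P = ½ K_a γ H² = 0.5 × 0.23 × 95.3 × 23.8² = 6208 lb/ft.

6210 lb/ft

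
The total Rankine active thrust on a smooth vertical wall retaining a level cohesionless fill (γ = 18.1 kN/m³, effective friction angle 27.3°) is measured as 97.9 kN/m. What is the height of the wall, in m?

K_a = 0.3711. P_a = ½ K_a γ H² ⇒ H = √(2P_a/(K_a γ)).
H = √(2×97.9/(0.3711×18.1)) = 5.399 m.

5.40 m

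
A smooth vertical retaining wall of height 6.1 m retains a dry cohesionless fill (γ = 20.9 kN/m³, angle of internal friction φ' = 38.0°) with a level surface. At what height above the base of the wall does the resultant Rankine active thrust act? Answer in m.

K_a = 0.2379.
The pressure distribution is triangular, so the resultant acts at H/3 above the base = 6.1/3 = 2.033 m.

2.03 m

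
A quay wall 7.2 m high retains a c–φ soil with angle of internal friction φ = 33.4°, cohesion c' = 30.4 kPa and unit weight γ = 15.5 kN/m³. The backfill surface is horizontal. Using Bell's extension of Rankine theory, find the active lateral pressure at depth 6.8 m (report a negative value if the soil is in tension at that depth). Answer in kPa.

K_a = (1 − sin φ)/(1 + sin φ) = 0.2899.
σ_a = K_a γ z − 2c√K_a = 0.2899×15.5×6.8 − 2×30.4×0.5384 = -2.180 kPa.

-2.18 kPa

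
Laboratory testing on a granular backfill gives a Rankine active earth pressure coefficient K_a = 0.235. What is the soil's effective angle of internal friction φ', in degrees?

K_a = tan²(45° − φ/2) ⇒ 45° − φ/2 = arctan(√0.235) = 25.86°.
φ = 2(45° − 25.86°) = 38.27°.

38.3°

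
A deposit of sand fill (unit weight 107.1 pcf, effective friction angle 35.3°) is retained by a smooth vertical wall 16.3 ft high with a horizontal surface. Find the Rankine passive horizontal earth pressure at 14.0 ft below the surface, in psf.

K_p = (1 + sin φ)/(1 − sin φ) = 3.738.
σ_h = K_p γ z = 3.738 × 107.1 × 14.0 = 5604 psf.

5600 psf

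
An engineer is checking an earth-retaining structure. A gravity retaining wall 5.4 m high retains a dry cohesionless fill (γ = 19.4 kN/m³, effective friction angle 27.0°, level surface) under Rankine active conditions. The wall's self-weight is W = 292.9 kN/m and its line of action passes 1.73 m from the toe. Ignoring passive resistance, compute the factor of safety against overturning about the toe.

K_a = tan²(45° − 27.0°/2) = 0.3755.
P_a = ½K_aγH² = 0.5×0.3755×19.4×5.4² = 106.2 kN/m, acting at H/3 = 1.800 m above the base.
Overturning moment M_o = P_a × H/3 = 106.2 × 1.800 = 191.2.
Resisting moment M_r = W × 1.73 = 292.9 × 1.73 = 506.7.
FS_overturning = M_r/M_o = 506.7/191.2 = 2.650.

2.65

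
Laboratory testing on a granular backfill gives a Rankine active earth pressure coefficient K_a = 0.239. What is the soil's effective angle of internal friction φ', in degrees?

37.9°

K_a = tan²(45° − φ/2) ⇒ 45° − φ/2 = arctan(√0.239) = 26.05°.
φ = 2(45° − 26.05°) = 37.89°.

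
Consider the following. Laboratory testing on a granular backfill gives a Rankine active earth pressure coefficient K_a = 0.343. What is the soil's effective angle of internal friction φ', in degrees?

K_a = tan²(45° − φ/2) ⇒ 45° − φ/2 = arctan(√0.343) = 30.36°.
φ = 2(45° − 30.36°) = 29.29°.

29.3°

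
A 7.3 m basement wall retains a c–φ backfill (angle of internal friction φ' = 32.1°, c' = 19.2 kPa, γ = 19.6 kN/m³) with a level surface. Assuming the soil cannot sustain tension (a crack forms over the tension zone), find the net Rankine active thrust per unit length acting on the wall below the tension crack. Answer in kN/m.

K_a = 0.3060; √K_a = 0.5532.
Tension-crack depth z_c = 2c/(γ√K_a) = 2×19.2/(19.6×0.5532) = 3.542 m.
σ_a at base = K_a γ H − 2c√K_a = 0.3060×19.6×7.3 − 2×19.2×0.5532 = 22.54 kPa.
P_a = ½ × 22.54 × (H − z_c) = 0.5×22.54×3.758 = 42.36 kN/m.

42.4 kN/m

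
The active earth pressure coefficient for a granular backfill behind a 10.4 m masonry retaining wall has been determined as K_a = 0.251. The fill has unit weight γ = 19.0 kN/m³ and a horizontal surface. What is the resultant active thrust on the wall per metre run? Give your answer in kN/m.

P = ½ K_a γ H² = 0.5 × 0.251 × 19.0 × 10.4² = 257.9 kN/m.

258 kN/m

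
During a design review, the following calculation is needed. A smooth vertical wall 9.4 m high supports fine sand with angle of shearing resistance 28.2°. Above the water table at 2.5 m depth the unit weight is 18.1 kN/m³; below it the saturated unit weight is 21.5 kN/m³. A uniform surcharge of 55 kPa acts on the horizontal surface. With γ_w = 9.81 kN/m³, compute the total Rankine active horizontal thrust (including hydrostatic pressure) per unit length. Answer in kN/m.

650 kN/m

K_a = tan²(45° − φ/2) = 0.3582.
γ' = 21.5 − 9.81 = 11.69 kN/m³. h₂ = H − d_w = 6.9 m.
σ'_h: at surface K_a·q = 19.70; at WT K_a(q+γd_w) = 35.91; at base K_a(q+γd_w+γ'h₂) = 64.80 kPa.
P₁ = ½(19.70+35.91)×2.5 = 69.51; P₂ = ½(35.91+64.80)×6.9 = 347.4; P_w = ½γ_w h₂² = 233.5.
Total = 69.51+347.4+233.5 = 650.5 kN/m.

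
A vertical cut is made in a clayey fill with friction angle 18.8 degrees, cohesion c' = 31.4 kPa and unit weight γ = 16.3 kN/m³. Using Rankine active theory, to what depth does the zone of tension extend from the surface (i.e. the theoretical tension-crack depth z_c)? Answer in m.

5.38 m

K_a = tan²(45° − 18.8°/2) = 0.5126; √K_a = 0.7159.
The active pressure is zero where K_a γ z = 2c√K_a, so z_c = 2c/(γ√K_a) = 2×31.4/(16.3×0.7159) = 5.381 m.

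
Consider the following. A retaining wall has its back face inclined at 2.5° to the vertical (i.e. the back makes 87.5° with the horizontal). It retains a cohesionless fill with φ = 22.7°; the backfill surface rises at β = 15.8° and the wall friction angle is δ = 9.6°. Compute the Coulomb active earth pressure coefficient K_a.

K_a = sin²(α+φ) / [sin²α · sin(α−δ) · (1 + √{sin(φ+δ)sin(φ−β) / (sin(α−δ)sin(α+β))})²].
With α = 87.5°, φ = 22.7°, δ = 9.6°, β = 15.8°: K_a = 0.5687.

0.569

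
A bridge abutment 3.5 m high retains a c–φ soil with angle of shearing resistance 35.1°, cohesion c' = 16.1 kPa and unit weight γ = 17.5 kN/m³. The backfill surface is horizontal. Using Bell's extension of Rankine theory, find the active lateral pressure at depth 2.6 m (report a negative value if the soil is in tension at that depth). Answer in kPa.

-4.45 kPa

K_a = (1 − sin φ)/(1 + sin φ) = 0.2698.
σ_a = K_a γ z − 2c√K_a = 0.2698×17.5×2.6 − 2×16.1×0.5195 = -4.449 kPa.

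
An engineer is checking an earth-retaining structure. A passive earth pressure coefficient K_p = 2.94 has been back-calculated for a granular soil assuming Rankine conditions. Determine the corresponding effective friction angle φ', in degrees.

29.5°

K_p = (1+sin φ)/(1−sin φ) ⇒ sin φ = (K_p − 1)/(K_p + 1) = 0.4924.
φ = arcsin(0.4924) = 29.50°.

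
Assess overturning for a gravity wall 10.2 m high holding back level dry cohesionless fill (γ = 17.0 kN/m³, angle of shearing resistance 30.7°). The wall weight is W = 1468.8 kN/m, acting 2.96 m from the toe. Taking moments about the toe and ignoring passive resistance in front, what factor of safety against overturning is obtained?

4.46

K_a = tan²(45° − 30.7°/2) = 0.3240.
P_a = ½K_aγH² = 0.5×0.3240×17.0×10.2² = 286.6 kN/m, acting at H/3 = 3.400 m above the base.
Overturning moment M_o = P_a × H/3 = 286.6 × 3.400 = 974.3.
Resisting moment M_r = W × 2.96 = 1468.8 × 2.96 = 4348.
FS_overturning = M_r/M_o = 4348/974.3 = 4.462.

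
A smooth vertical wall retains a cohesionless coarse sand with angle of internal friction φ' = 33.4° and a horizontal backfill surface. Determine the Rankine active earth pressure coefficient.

K_a = (1 − sin φ)/(1 + sin φ) = (1 − sin 33.4°)/(1 + sin 33.4°) = 0.2899.

0.290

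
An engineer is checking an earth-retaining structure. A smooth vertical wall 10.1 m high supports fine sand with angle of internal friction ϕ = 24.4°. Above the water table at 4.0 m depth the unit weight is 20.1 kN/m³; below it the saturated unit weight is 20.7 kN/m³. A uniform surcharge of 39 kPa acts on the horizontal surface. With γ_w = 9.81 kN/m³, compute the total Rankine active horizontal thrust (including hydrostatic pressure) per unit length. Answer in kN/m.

K_a = tan²(45° − φ/2) = 0.4153.
γ' = 20.7 − 9.81 = 10.89 kN/m³. h₂ = H − d_w = 6.1 m.
σ'_h: at surface K_a·q = 16.20; at WT K_a(q+γd_w) = 49.59; at base K_a(q+γd_w+γ'h₂) = 77.18 kPa.
P₁ = ½(16.20+49.59)×4.0 = 131.6; P₂ = ½(49.59+77.18)×6.1 = 386.6; P_w = ½γ_w h₂² = 182.5.
Total = 131.6+386.6+182.5 = 700.7 kN/m.

701 kN/m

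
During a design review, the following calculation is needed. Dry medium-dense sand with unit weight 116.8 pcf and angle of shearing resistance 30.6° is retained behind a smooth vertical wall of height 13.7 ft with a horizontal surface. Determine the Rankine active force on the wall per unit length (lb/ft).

3570 lb/ft

K_a = tan²(45° − φ/2) = 0.3253.
P_a = ½ K_a γ H² = 0.5 × 0.3253 × 116.8 × 13.7² = 3566 lb/ft.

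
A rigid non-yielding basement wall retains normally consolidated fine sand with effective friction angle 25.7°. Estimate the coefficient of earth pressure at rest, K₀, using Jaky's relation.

K₀ = 1 − sin φ' = 1 − sin 25.7° = 0.5663.

0.566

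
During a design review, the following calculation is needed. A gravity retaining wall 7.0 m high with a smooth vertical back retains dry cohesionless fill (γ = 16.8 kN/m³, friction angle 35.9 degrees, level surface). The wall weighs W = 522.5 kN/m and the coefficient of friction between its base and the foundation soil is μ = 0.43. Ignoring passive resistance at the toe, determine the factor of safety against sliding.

K_a = tan²(45° − 35.9°/2) = 0.2607.
P_a = ½K_aγH² = 0.5×0.2607×16.8×7.0² = 107.3 kN/m, acting at H/3 = 2.333 m above the base.
FS_sliding = μW / P_a = 0.43×522.5 / 107.3 = 2.094.

2.09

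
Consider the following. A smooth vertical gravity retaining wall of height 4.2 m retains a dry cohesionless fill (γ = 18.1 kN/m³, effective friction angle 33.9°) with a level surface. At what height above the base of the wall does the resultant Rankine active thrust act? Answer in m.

1.40 m

K_a = 0.2839.
The pressure distribution is triangular, so the resultant acts at H/3 above the base = 4.2/3 = 1.400 m.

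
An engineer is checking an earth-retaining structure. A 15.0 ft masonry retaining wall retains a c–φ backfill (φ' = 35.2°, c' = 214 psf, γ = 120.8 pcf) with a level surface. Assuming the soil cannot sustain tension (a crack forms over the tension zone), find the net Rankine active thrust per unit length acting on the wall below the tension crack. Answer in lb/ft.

1080 lb/ft

K_a = 0.2687; √K_a = 0.5184.
Tension-crack depth z_c = 2c/(γ√K_a) = 2×214/(120.8×0.5184) = 6.835 ft.
σ_a at base = K_a γ H − 2c√K_a = 0.2687×120.8×15.0 − 2×214×0.5184 = 265.0 psf.
P_a = ½ × 265.0 × (H − z_c) = 0.5×265.0×8.165 = 1082 lb/ft.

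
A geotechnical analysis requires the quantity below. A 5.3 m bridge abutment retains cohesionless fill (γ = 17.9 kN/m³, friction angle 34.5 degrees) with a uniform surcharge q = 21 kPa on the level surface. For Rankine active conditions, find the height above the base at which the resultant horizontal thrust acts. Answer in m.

K_a = 0.2768.
Triangular part P₁ = ½K_aγH² = 69.59 at H/3 = 1.767 m; rectangular part P₂ = K_a q H = 30.81 at H/2 = 2.650 m.
ȳ = (P₁·1.767 + P₂·2.650)/(P₁+P₂) = 2.038 m.

2.04 m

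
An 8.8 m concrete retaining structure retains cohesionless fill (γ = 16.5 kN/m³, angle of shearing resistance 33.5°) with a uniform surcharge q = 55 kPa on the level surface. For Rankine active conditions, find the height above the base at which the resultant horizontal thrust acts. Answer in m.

3.57 m

K_a = 0.2887.
Triangular part P₁ = ½K_aγH² = 184.5 at H/3 = 2.933 m; rectangular part P₂ = K_a q H = 139.7 at H/2 = 4.400 m.
ȳ = (P₁·2.933 + P₂·4.400)/(P₁+P₂) = 3.566 m.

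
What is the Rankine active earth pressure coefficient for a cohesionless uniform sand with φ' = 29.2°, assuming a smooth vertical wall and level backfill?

K_a = (1 − sin φ)/(1 + sin φ) = (1 − sin 29.2°)/(1 + sin 29.2°) = 0.3442.

0.344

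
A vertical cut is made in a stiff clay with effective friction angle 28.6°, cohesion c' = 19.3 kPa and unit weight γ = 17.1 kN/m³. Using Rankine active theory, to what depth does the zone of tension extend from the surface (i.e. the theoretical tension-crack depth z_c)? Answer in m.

3.80 m

K_a = tan²(45° − 28.6°/2) = 0.3525; √K_a = 0.5938.
The active pressure is zero where K_a γ z = 2c√K_a, so z_c = 2c/(γ√K_a) = 2×19.3/(17.1×0.5938) = 3.802 m.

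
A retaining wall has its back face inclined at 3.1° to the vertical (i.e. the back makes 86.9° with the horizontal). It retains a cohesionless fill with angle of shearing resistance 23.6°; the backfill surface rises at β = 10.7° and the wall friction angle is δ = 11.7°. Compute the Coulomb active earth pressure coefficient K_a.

K_a = sin²(α+φ) / [sin²α · sin(α−δ) · (1 + √{sin(φ+δ)sin(φ−β) / (sin(α−δ)sin(α+β))})²].
With α = 86.9°, φ = 23.6°, δ = 11.7°, β = 10.7°: K_a = 0.4871.

0.487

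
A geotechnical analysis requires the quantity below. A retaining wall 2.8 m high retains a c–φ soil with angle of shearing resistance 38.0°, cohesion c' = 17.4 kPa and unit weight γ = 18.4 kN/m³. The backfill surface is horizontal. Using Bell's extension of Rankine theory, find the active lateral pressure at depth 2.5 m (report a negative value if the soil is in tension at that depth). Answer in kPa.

K_a = (1 − sin φ)/(1 + sin φ) = 0.2379.
σ_a = K_a γ z − 2c√K_a = 0.2379×18.4×2.5 − 2×17.4×0.4877 = -6.030 kPa.

-6.03 kPa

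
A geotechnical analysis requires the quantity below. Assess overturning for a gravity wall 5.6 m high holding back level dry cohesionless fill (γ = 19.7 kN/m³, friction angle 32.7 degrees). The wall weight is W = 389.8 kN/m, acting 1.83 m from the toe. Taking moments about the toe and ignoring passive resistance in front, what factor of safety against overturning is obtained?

K_a = tan²(45° − 32.7°/2) = 0.2985.
P_a = ½K_aγH² = 0.5×0.2985×19.7×5.6² = 92.21 kN/m, acting at H/3 = 1.867 m above the base.
Overturning moment M_o = P_a × H/3 = 92.21 × 1.867 = 172.1.
Resisting moment M_r = W × 1.83 = 389.8 × 1.83 = 713.3.
FS_overturning = M_r/M_o = 713.3/172.1 = 4.144.

4.14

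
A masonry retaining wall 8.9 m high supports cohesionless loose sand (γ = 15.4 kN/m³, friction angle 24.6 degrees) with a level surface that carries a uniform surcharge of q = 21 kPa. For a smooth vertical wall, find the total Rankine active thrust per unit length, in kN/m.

K_a = tan²(45° − φ/2) = 0.4121.
Soil triangle: ½ K_a γ H² = 0.5×0.4121×15.4×8.9² = 251.4 kN/m.
Surcharge rectangle: K_a q H = 0.4121×21×8.9 = 77.03 kN/m.
Total = 251.4 + 77.03 = 328.4 kN/m.

328 kN/m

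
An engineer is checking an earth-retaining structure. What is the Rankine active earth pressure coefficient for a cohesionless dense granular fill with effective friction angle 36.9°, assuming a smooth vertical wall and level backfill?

0.250

K_a = tan²(45° − φ/2) = tan²(26.55°) = 0.2497.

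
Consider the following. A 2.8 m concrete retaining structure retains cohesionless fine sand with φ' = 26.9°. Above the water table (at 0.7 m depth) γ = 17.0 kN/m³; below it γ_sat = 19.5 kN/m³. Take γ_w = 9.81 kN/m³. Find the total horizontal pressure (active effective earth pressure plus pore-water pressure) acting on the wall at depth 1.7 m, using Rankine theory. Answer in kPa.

17.9 kPa

K_a = (1 − sin φ)/(1 + sin φ) = 0.3770.
γ' = 19.5 − 9.81 = 9.690 kN/m³.
Effective vertical stress at 1.7 m: σ'_v = 17.0×0.7 + 9.690×1.00 = 21.59 kPa.
σ'_h = K_a σ'_v = 0.3770 × 21.59 = 8.139 kPa; u = γ_w × 1.00 = 9.810 kPa.
Total σ_h = 8.139 + 9.810 = 17.95 kPa.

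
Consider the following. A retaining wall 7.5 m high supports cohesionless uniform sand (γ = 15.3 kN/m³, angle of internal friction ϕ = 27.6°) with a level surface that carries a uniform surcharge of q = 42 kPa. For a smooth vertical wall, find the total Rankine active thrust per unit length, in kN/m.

273 kN/m

K_a = tan²(45° − φ/2) = 0.3668.
Soil triangle: ½ K_a γ H² = 0.5×0.3668×15.3×7.5² = 157.8 kN/m.
Surcharge rectangle: K_a q H = 0.3668×42×7.5 = 115.5 kN/m.
Total = 157.8 + 115.5 = 273.4 kN/m.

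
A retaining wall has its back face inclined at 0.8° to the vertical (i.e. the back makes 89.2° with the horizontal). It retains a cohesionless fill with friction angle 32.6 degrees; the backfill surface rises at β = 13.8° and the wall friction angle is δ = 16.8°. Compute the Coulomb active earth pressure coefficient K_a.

K_a = sin²(α+φ) / [sin²α · sin(α−δ) · (1 + √{sin(φ+δ)sin(φ−β) / (sin(α−δ)sin(α+β))})²].
With α = 89.2°, φ = 32.6°, δ = 16.8°, β = 13.8°: K_a = 0.3310.

0.331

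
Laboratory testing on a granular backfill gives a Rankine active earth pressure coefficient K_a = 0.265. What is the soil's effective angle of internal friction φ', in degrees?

35.5°

K_a = tan²(45° − φ/2) ⇒ 45° − φ/2 = arctan(√0.265) = 27.24°.
φ = 2(45° − 27.24°) = 35.52°.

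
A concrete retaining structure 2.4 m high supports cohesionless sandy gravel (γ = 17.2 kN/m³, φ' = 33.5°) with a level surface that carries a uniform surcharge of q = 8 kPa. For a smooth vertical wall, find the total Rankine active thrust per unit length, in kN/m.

K_a = tan²(45° − φ/2) = 0.2887.
Soil triangle: ½ K_a γ H² = 0.5×0.2887×17.2×2.4² = 14.30 kN/m.
Surcharge rectangle: K_a q H = 0.2887×8×2.4 = 5.543 kN/m.
Total = 14.30 + 5.543 = 19.84 kN/m.

19.8 kN/m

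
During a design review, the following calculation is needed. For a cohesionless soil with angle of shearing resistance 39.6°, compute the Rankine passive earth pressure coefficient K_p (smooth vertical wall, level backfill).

K_p = (1 + sin φ)/(1 − sin φ) = tan²(45° + 39.6°/2) = 4.516.

4.52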